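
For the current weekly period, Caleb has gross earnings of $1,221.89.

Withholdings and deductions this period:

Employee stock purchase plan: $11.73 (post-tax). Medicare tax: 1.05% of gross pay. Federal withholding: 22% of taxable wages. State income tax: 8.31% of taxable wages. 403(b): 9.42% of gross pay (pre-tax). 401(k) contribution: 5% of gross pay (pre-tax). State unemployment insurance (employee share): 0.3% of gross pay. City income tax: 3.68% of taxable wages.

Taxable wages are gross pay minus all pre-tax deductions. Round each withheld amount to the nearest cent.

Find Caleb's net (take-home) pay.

401(k) contribution: $1,221.89 × 0.05 = $61.09
403(b): $1,221.89 × 0.0942 = $115.10
Pre-tax total = $61.09 + $115.10 = $176.19
Taxable wages = $1,221.89 − $176.19 = $1,045.70
Federal withholding: $1,045.70 × 0.22 = $230.05
City income tax: $1,045.70 × 0.0368 = $38.48
State income tax: $1,045.70 × 0.0831 = $86.90
Medicare tax: $1,221.89 × 0.0105 = $12.83
State unemployment insurance (employee share): $1,221.89 × 0.003 = $3.67
Employee stock purchase plan: $11.73
Total deductions = $61.09 + $115.10 + $230.05 + $38.48 + $86.90 + $12.83 + $3.67 + $11.73 = $559.85
Net pay = $1,221.89 − $559.85 = $662.04

$662.04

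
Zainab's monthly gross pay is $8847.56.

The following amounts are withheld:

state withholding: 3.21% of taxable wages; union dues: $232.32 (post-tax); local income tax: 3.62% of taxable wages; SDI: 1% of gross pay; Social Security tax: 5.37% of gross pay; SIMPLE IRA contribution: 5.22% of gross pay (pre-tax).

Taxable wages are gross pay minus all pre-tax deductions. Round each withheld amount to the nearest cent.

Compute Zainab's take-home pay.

$7017.07

SIMPLE IRA contribution: $8847.56 × 0.0522 = $461.84
Taxable wages = $8847.56 − $461.84 = $8385.72
State withholding: $8385.72 × 0.0321 = $269.18
Local income tax: $8385.72 × 0.0362 = $303.56
SDI: $8847.56 × 0.01 = $88.48
Social Security tax: $8847.56 × 0.0537 = $475.11
Union dues: $232.32
Total deductions = $461.84 + $269.18 + $303.56 + $88.48 + $475.11 + $232.32 = $1830.49
Net pay = $8847.56 − $1830.49 = $7017.07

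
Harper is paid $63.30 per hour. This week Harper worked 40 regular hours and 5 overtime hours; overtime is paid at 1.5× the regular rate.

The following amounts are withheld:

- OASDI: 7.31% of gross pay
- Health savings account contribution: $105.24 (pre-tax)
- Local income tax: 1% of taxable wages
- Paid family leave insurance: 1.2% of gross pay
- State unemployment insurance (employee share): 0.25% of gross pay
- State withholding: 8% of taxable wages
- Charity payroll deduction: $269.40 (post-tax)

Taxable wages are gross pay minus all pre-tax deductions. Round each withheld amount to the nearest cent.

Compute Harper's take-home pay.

Regular pay: 40 × $63.30 = $2,532.00
Overtime pay: 5 × $63.30 × 1.5 = $474.75
Gross pay = $2,532.00 + $474.75 = $3,006.75
Health savings account contribution: $105.24
Taxable wages = $3,006.75 − $105.24 = $2,901.51
Local income tax: $2,901.51 × 0.01 = $29.02
State withholding: $2,901.51 × 0.08 = $232.12
OASDI: $3,006.75 × 0.0731 = $219.79
State unemployment insurance (employee share): $3,006.75 × 0.0025 = $7.52
Paid family leave insurance: $3,006.75 × 0.012 = $36.08
Charity payroll deduction: $269.40
Total deductions = $105.24 + $29.02 + $232.12 + $219.79 + $7.52 + $36.08 + $269.40 = $899.17
Net pay = $3,006.75 − $899.17 = $2,107.58

$2,107.58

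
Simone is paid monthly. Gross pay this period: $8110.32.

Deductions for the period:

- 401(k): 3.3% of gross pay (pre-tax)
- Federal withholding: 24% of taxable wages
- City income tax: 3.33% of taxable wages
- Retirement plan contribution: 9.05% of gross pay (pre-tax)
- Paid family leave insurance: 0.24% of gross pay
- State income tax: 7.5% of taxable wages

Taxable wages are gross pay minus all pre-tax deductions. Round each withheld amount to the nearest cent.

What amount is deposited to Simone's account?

$4613.28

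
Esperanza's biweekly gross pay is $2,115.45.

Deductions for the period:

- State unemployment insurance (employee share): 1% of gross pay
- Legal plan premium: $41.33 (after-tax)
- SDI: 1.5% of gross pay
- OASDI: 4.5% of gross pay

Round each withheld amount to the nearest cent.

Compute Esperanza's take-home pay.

State unemployment insurance (employee share): $2,115.45 × 0.01 = $21.15
OASDI: $2,115.45 × 0.045 = $95.20
SDI: $2,115.45 × 0.015 = $31.73
Legal plan premium: $41.33
Total deductions = $21.15 + $95.20 + $31.73 + $41.33 = $189.41
Net pay = $2,115.45 − $189.41 = $1,926.04

$1,926.04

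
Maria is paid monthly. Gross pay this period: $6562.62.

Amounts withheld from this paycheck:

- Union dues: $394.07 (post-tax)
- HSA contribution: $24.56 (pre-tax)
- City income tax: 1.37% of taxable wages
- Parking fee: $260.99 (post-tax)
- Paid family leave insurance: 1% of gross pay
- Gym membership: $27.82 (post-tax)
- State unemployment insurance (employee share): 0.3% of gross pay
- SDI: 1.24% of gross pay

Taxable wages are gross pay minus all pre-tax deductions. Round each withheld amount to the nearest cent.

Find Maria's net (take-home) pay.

$5598.91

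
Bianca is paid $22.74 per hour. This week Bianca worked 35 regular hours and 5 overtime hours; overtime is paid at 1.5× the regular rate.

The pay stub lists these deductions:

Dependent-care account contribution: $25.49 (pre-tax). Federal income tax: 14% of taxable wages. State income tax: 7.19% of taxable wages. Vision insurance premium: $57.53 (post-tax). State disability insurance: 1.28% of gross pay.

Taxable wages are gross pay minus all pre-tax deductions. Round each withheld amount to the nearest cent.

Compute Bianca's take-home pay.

Regular pay: 35 × $22.74 = $795.90
Overtime pay: 5 × $22.74 × 1.5 = $170.55
Gross pay = $795.90 + $170.55 = $966.45
Dependent-care account contribution: $25.49
Taxable wages = $966.45 − $25.49 = $940.96
Federal income tax: $940.96 × 0.14 = $131.73
State income tax: $940.96 × 0.0719 = $67.66
State disability insurance: $966.45 × 0.0128 = $12.37
Vision insurance premium: $57.53
Total deductions = $25.49 + $131.73 + $67.66 + $12.37 + $57.53 = $294.78
Net pay = $966.45 − $294.78 = $671.67

$671.67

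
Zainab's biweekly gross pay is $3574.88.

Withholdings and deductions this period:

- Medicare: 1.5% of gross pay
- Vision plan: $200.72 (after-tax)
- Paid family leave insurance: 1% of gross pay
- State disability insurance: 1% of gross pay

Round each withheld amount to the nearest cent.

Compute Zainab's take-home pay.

$3249.04

Paid family leave insurance: $3574.88 × 0.01 = $35.75
Medicare: $3574.88 × 0.015 = $53.62
State disability insurance: $3574.88 × 0.01 = $35.75
Vision plan: $200.72
Total deductions = $35.75 + $53.62 + $35.75 + $200.72 = $325.84
Net pay = $3574.88 − $325.84 = $3249.04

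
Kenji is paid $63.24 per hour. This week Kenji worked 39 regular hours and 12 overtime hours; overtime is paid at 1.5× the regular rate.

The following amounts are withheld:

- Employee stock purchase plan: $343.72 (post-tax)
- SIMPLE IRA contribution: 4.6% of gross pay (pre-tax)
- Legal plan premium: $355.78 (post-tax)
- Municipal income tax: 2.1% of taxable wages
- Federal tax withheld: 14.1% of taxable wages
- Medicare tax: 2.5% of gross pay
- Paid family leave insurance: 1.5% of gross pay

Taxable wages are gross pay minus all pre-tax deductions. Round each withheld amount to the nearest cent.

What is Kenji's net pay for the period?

$2038.07

Regular pay: 39 × $63.24 = $2466.36
Overtime pay: 12 × $63.24 × 1.5 = $1138.32
Gross pay = $2466.36 + $1138.32 = $3604.68
SIMPLE IRA contribution: $3604.68 × 0.046 = $165.82
Taxable wages = $3604.68 − $165.82 = $3438.86
Municipal income tax: $3438.86 × 0.021 = $72.22
Federal tax withheld: $3438.86 × 0.141 = $484.88
Paid family leave insurance: $3604.68 × 0.015 = $54.07
Medicare tax: $3604.68 × 0.025 = $90.12
Employee stock purchase plan: $343.72
Legal plan premium: $355.78
Total deductions = $165.82 + $72.22 + $484.88 + $54.07 + $90.12 + $343.72 + $355.78 = $1566.61
Net pay = $3604.68 − $1566.61 = $2038.07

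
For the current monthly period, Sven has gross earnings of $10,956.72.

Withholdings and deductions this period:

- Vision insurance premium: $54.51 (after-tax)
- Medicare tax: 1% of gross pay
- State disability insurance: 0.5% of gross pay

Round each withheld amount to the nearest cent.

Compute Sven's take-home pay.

$10,737.86

State disability insurance: $10,956.72 × 0.005 = $54.78
Medicare tax: $10,956.72 × 0.01 = $109.57
Vision insurance premium: $54.51
Total deductions = $54.78 + $109.57 + $54.51 = $218.86
Net pay = $10,956.72 − $218.86 = $10,737.86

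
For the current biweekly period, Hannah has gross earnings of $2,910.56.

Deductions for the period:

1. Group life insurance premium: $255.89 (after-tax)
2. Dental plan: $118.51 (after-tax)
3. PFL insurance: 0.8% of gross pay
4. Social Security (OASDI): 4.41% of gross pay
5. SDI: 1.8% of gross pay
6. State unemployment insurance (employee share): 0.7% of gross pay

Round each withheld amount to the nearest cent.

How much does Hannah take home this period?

$2,311.76

SDI: $2,910.56 × 0.018 = $52.39
State unemployment insurance (employee share): $2,910.56 × 0.007 = $20.37
Social Security (OASDI): $2,910.56 × 0.0441 = $128.36
PFL insurance: $2,910.56 × 0.008 = $23.28
Group life insurance premium: $255.89
Dental plan: $118.51
Total deductions = $52.39 + $20.37 + $128.36 + $23.28 + $255.89 + $118.51 = $598.80
Net pay = $2,910.56 − $598.80 = $2,311.76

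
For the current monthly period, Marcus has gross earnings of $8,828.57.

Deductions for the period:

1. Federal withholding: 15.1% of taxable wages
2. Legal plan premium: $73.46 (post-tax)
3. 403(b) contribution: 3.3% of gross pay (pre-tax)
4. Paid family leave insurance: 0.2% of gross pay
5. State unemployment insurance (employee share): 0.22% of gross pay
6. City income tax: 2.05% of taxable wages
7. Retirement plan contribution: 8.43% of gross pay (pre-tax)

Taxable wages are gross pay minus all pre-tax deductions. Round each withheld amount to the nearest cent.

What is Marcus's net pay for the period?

$6,345.94

403(b) contribution: $8,828.57 × 0.033 = $291.34
Retirement plan contribution: $8,828.57 × 0.0843 = $744.25
Pre-tax total = $291.34 + $744.25 = $1,035.59
Taxable wages = $8,828.57 − $1,035.59 = $7,792.98
City income tax: $7,792.98 × 0.0205 = $159.76
Federal withholding: $7,792.98 × 0.151 = $1,176.74
State unemployment insurance (employee share): $8,828.57 × 0.0022 = $19.42
Paid family leave insurance: $8,828.57 × 0.002 = $17.66
Legal plan premium: $73.46
Total deductions = $291.34 + $744.25 + $159.76 + $1,176.74 + $19.42 + $17.66 + $73.46 = $2,482.63
Net pay = $8,828.57 − $2,482.63 = $6,345.94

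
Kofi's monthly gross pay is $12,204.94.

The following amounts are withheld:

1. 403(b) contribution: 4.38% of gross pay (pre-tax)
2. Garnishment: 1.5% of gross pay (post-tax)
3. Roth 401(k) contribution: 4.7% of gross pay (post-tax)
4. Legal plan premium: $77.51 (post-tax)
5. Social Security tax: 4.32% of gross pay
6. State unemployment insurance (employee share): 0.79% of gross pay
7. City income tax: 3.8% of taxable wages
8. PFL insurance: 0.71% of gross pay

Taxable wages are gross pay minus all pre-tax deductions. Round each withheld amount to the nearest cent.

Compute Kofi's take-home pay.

$9,682.35

403(b) contribution: $12,204.94 × 0.0438 = $534.58
Taxable wages = $12,204.94 − $534.58 = $11,670.36
City income tax: $11,670.36 × 0.038 = $443.47
State unemployment insurance (employee share): $12,204.94 × 0.0079 = $96.42
PFL insurance: $12,204.94 × 0.0071 = $86.66
Social Security tax: $12,204.94 × 0.0432 = $527.25
Roth 401(k) contribution: $12,204.94 × 0.047 = $573.63
Garnishment: $12,204.94 × 0.015 = $183.07
Legal plan premium: $77.51
Total deductions = $534.58 + $443.47 + $96.42 + $86.66 + $527.25 + $573.63 + $183.07 + $77.51 = $2,522.59
Net pay = $12,204.94 − $2,522.59 = $9,682.35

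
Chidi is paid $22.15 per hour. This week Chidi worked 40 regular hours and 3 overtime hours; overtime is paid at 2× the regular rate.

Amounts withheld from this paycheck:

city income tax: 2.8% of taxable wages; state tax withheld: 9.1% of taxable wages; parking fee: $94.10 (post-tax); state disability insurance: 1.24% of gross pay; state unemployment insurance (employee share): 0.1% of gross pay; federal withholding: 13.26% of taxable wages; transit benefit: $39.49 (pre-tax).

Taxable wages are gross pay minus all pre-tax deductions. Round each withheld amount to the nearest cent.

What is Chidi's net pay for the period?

Regular pay: 40 × $22.15 = $886.00
Overtime pay: 3 × $22.15 × 2 = $132.90
Gross pay = $886.00 + $132.90 = $1,018.90
Transit benefit: $39.49
Taxable wages = $1,018.90 − $39.49 = $979.41
State tax withheld: $979.41 × 0.091 = $89.13
City income tax: $979.41 × 0.028 = $27.42
Federal withholding: $979.41 × 0.1326 = $129.87
State unemployment insurance (employee share): $1,018.90 × 0.001 = $1.02
State disability insurance: $1,018.90 × 0.0124 = $12.63
Parking fee: $94.10
Total deductions = $39.49 + $89.13 + $27.42 + $129.87 + $1.02 + $12.63 + $94.10 = $393.66
Net pay = $1,018.90 − $393.66 = $625.24

$625.24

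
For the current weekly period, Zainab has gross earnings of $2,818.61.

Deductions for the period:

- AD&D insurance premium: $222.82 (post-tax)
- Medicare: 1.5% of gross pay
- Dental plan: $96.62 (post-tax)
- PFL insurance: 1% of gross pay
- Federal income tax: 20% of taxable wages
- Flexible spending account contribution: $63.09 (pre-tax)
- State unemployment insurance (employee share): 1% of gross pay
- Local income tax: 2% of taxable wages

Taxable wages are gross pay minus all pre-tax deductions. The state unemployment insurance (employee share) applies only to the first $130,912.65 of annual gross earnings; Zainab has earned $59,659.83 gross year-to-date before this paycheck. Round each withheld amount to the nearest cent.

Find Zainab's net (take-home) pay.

$1,731.21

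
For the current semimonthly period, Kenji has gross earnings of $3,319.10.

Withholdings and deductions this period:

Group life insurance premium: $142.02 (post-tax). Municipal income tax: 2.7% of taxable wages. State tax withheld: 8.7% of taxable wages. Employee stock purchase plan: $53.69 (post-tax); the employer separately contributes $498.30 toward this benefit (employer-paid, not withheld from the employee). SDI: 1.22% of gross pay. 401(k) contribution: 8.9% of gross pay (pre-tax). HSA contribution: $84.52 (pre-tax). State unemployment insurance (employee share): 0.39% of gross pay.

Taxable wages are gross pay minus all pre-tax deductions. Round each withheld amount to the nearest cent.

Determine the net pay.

$2,354.97

HSA contribution: $84.52
401(k) contribution: $3,319.10 × 0.089 = $295.40
Pre-tax total = $84.52 + $295.40 = $379.92
Taxable wages = $3,319.10 − $379.92 = $2,939.18
State tax withheld: $2,939.18 × 0.087 = $255.71
Municipal income tax: $2,939.18 × 0.027 = $79.36
SDI: $3,319.10 × 0.0122 = $40.49
State unemployment insurance (employee share): $3,319.10 × 0.0039 = $12.94
Group life insurance premium: $142.02
Employee stock purchase plan: $53.69
(Employer's $498.30 toward employee stock purchase plan is not withheld from the employee.)
Total deductions = $84.52 + $295.40 + $255.71 + $79.36 + $40.49 + $12.94 + $142.02 + $53.69 = $964.13
Net pay = $3,319.10 − $964.13 = $2,354.97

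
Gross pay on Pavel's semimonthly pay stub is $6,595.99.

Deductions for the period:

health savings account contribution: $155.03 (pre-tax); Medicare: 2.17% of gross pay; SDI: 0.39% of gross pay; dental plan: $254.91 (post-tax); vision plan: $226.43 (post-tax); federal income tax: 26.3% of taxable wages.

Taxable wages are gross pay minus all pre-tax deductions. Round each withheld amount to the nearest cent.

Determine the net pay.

Health savings account contribution: $155.03
Taxable wages = $6,595.99 − $155.03 = $6,440.96
Federal income tax: $6,440.96 × 0.263 = $1,693.97
Medicare: $6,595.99 × 0.0217 = $143.13
SDI: $6,595.99 × 0.0039 = $25.72
Vision plan: $226.43
Dental plan: $254.91
Total deductions = $155.03 + $1,693.97 + $143.13 + $25.72 + $226.43 + $254.91 = $2,499.19
Net pay = $6,595.99 − $2,499.19 = $4,096.80

$4,096.80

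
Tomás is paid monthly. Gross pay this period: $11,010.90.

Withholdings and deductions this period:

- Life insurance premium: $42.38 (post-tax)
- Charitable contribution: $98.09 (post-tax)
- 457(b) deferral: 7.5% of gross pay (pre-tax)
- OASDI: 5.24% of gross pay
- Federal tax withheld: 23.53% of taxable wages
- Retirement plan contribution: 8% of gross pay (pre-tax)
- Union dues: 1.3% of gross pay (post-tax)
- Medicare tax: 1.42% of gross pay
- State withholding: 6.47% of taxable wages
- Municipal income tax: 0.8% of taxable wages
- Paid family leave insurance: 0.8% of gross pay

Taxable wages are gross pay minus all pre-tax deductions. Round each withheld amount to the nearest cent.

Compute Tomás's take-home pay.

$5,333.50

457(b) deferral: $11,010.90 × 0.075 = $825.82
Retirement plan contribution: $11,010.90 × 0.08 = $880.87
Pre-tax total = $825.82 + $880.87 = $1,706.69
Taxable wages = $11,010.90 − $1,706.69 = $9,304.21
Municipal income tax: $9,304.21 × 0.008 = $74.43
Federal tax withheld: $9,304.21 × 0.2353 = $2,189.28
State withholding: $9,304.21 × 0.0647 = $601.98
OASDI: $11,010.90 × 0.0524 = $576.97
Medicare tax: $11,010.90 × 0.0142 = $156.35
Paid family leave insurance: $11,010.90 × 0.008 = $88.09
Charitable contribution: $98.09
Life insurance premium: $42.38
Union dues: $11,010.90 × 0.013 = $143.14
Total deductions = $825.82 + $880.87 + $74.43 + $2,189.28 + $601.98 + $576.97 + $156.35 + $88.09 + $98.09 + $42.38 + $143.14 = $5,677.40
Net pay = $11,010.90 − $5,677.40 = $5,333.50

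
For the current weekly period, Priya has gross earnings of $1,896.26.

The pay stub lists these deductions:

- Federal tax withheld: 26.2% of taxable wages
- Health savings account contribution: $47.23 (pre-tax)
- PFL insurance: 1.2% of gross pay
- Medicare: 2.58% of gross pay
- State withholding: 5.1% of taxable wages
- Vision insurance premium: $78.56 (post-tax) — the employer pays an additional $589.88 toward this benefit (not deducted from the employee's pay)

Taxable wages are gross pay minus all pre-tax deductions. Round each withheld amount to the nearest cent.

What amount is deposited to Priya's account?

Health savings account contribution: $47.23
Taxable wages = $1,896.26 − $47.23 = $1,849.03
State withholding: $1,849.03 × 0.051 = $94.30
Federal tax withheld: $1,849.03 × 0.262 = $484.45
Medicare: $1,896.26 × 0.0258 = $48.92
PFL insurance: $1,896.26 × 0.012 = $22.76
Vision insurance premium: $78.56
(Employer's $589.88 toward vision insurance premium is not withheld from the employee.)
Total deductions = $47.23 + $94.30 + $484.45 + $48.92 + $22.76 + $78.56 = $776.22
Net pay = $1,896.26 − $776.22 = $1,120.04

$1,120.04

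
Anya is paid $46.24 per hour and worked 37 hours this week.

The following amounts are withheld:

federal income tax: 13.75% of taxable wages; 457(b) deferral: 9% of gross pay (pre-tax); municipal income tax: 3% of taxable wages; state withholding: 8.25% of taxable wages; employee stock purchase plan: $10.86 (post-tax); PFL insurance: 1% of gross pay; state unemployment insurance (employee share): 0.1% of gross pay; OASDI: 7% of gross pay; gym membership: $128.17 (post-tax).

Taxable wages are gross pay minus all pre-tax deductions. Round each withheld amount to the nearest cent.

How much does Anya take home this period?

$890.07

Gross pay: 37 × $46.24 = $1710.88
457(b) deferral: $1710.88 × 0.09 = $153.98
Taxable wages = $1710.88 − $153.98 = $1556.90
Municipal income tax: $1556.90 × 0.03 = $46.71
Federal income tax: $1556.90 × 0.1375 = $214.07
State withholding: $1556.90 × 0.0825 = $128.44
PFL insurance: $1710.88 × 0.01 = $17.11
OASDI: $1710.88 × 0.07 = $119.76
State unemployment insurance (employee share): $1710.88 × 0.001 = $1.71
Employee stock purchase plan: $10.86
Gym membership: $128.17
Total deductions = $153.98 + $46.71 + $214.07 + $128.44 + $17.11 + $119.76 + $1.71 + $10.86 + $128.17 = $820.81
Net pay = $1710.88 − $820.81 = $890.07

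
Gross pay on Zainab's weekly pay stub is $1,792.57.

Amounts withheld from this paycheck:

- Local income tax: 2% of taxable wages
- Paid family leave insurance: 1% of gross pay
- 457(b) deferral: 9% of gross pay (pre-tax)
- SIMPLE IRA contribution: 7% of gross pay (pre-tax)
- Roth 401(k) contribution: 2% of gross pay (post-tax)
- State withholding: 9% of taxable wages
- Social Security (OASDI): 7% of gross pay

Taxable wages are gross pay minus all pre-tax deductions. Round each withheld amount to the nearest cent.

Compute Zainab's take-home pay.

$1,160.86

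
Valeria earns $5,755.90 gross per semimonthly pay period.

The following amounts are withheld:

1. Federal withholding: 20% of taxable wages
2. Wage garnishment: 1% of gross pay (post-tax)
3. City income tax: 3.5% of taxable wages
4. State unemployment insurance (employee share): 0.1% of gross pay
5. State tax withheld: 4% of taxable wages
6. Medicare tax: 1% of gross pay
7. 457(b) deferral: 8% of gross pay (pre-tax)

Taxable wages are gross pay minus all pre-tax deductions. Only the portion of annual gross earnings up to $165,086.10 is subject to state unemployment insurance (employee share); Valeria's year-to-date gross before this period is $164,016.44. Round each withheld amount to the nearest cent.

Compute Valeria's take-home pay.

457(b) deferral: $5,755.90 × 0.08 = $460.47
Taxable wages = $5,755.90 − $460.47 = $5,295.43
State tax withheld: $5,295.43 × 0.04 = $211.82
Federal withholding: $5,295.43 × 0.2 = $1,059.09
City income tax: $5,295.43 × 0.035 = $185.34
Medicare tax: $5,755.90 × 0.01 = $57.56
State unemployment insurance (employee share): only $165,086.10 − $164,016.44 = $1,069.66 of this check is subject → $1,069.66 × 0.001 = $1.07
Wage garnishment: $5,755.90 × 0.01 = $57.56
Total deductions = $460.47 + $211.82 + $1,059.09 + $185.34 + $57.56 + $1.07 + $57.56 = $2,032.91
Net pay = $5,755.90 − $2,032.91 = $3,722.99

$3,722.99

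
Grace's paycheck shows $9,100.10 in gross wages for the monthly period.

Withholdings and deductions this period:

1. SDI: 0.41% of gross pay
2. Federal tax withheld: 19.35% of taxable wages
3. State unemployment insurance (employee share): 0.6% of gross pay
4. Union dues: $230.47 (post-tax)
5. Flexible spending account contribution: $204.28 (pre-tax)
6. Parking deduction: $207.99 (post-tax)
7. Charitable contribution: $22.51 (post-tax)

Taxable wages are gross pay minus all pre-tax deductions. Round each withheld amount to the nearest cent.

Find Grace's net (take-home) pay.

$6,621.60

Flexible spending account contribution: $204.28
Taxable wages = $9,100.10 − $204.28 = $8,895.82
Federal tax withheld: $8,895.82 × 0.1935 = $1,721.34
SDI: $9,100.10 × 0.0041 = $37.31
State unemployment insurance (employee share): $9,100.10 × 0.006 = $54.60
Union dues: $230.47
Parking deduction: $207.99
Charitable contribution: $22.51
Total deductions = $204.28 + $1,721.34 + $37.31 + $54.60 + $230.47 + $207.99 + $22.51 = $2,478.50
Net pay = $9,100.10 − $2,478.50 = $6,621.60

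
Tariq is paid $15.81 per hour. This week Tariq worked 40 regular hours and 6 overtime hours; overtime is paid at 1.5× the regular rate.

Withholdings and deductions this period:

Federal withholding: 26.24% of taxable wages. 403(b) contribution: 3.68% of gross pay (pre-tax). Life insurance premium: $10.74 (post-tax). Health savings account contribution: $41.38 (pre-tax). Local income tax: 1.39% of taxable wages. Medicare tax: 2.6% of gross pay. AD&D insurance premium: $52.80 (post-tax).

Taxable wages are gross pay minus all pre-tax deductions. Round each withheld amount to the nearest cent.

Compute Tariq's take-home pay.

$426.38

Regular pay: 40 × $15.81 = $632.40
Overtime pay: 6 × $15.81 × 1.5 = $142.29
Gross pay = $632.40 + $142.29 = $774.69
403(b) contribution: $774.69 × 0.0368 = $28.51
Health savings account contribution: $41.38
Pre-tax total = $28.51 + $41.38 = $69.89
Taxable wages = $774.69 − $69.89 = $704.80
Federal withholding: $704.80 × 0.2624 = $184.94
Local income tax: $704.80 × 0.0139 = $9.80
Medicare tax: $774.69 × 0.026 = $20.14
Life insurance premium: $10.74
AD&D insurance premium: $52.80
Total deductions = $28.51 + $41.38 + $184.94 + $9.80 + $20.14 + $10.74 + $52.80 = $348.31
Net pay = $774.69 − $348.31 = $426.38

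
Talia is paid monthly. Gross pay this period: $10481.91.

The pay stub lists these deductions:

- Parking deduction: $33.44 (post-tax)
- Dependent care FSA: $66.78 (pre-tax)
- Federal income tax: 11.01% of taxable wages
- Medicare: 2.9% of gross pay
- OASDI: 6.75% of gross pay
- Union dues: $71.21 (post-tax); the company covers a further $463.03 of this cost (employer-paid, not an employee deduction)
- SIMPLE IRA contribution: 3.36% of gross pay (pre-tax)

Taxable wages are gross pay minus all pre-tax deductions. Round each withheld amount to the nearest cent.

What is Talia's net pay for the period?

$7838.85

Dependent care FSA: $66.78
SIMPLE IRA contribution: $10481.91 × 0.0336 = $352.19
Pre-tax total = $66.78 + $352.19 = $418.97
Taxable wages = $10481.91 − $418.97 = $10062.94
Federal income tax: $10062.94 × 0.1101 = $1107.93
Medicare: $10481.91 × 0.029 = $303.98
OASDI: $10481.91 × 0.0675 = $707.53
Union dues: $71.21
Parking deduction: $33.44
(Employer's $463.03 toward union dues is not withheld from the employee.)
Total deductions = $66.78 + $352.19 + $1107.93 + $303.98 + $707.53 + $71.21 + $33.44 = $2643.06
Net pay = $10481.91 − $2643.06 = $7838.85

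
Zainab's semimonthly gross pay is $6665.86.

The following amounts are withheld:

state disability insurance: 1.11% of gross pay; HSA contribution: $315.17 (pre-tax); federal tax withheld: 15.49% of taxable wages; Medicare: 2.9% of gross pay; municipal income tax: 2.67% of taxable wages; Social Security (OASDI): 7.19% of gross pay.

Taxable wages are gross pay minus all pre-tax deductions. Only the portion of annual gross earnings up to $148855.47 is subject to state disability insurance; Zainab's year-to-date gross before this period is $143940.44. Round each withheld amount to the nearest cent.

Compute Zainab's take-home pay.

$4470.26

HSA contribution: $315.17
Taxable wages = $6665.86 − $315.17 = $6350.69
Federal tax withheld: $6350.69 × 0.1549 = $983.72
Municipal income tax: $6350.69 × 0.0267 = $169.56
Medicare: $6665.86 × 0.029 = $193.31
State disability insurance: only $148855.47 − $143940.44 = $4915.03 of this check is subject → $4915.03 × 0.0111 = $54.56
Social Security (OASDI): $6665.86 × 0.0719 = $479.28
Total deductions = $315.17 + $983.72 + $169.56 + $193.31 + $54.56 + $479.28 = $2195.60
Net pay = $6665.86 − $2195.60 = $4470.26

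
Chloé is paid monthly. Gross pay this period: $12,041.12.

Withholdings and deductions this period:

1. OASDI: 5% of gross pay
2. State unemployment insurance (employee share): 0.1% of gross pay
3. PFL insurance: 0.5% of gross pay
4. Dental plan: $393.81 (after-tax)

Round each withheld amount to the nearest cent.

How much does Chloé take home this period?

$10,973.00

OASDI: $12,041.12 × 0.05 = $602.06
PFL insurance: $12,041.12 × 0.005 = $60.21
State unemployment insurance (employee share): $12,041.12 × 0.001 = $12.04
Dental plan: $393.81
Total deductions = $602.06 + $60.21 + $12.04 + $393.81 = $1,068.12
Net pay = $12,041.12 − $1,068.12 = $10,973.00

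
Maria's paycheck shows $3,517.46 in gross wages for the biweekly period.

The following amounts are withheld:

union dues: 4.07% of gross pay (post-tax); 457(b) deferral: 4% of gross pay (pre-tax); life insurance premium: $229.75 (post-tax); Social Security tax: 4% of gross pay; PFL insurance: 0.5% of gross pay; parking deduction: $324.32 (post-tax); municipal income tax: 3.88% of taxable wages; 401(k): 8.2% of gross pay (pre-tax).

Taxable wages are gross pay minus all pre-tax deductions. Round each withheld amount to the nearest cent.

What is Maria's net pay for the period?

$2,112.98

401(k): $3,517.46 × 0.082 = $288.43
457(b) deferral: $3,517.46 × 0.04 = $140.70
Pre-tax total = $288.43 + $140.70 = $429.13
Taxable wages = $3,517.46 − $429.13 = $3,088.33
Municipal income tax: $3,088.33 × 0.0388 = $119.83
Social Security tax: $3,517.46 × 0.04 = $140.70
PFL insurance: $3,517.46 × 0.005 = $17.59
Union dues: $3,517.46 × 0.0407 = $143.16
Life insurance premium: $229.75
Parking deduction: $324.32
Total deductions = $288.43 + $140.70 + $119.83 + $140.70 + $17.59 + $143.16 + $229.75 + $324.32 = $1,404.48
Net pay = $3,517.46 − $1,404.48 = $2,112.98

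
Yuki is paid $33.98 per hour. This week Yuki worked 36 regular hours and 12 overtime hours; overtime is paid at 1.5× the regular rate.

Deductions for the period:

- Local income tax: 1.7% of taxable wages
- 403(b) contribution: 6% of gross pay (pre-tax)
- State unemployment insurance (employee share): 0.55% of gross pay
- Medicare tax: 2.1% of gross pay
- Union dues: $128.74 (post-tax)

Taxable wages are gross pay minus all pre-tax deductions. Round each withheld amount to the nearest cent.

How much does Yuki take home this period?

Regular pay: 36 × $33.98 = $1,223.28
Overtime pay: 12 × $33.98 × 1.5 = $611.64
Gross pay = $1,223.28 + $611.64 = $1,834.92
403(b) contribution: $1,834.92 × 0.06 = $110.10
Taxable wages = $1,834.92 − $110.10 = $1,724.82
Local income tax: $1,724.82 × 0.017 = $29.32
Medicare tax: $1,834.92 × 0.021 = $38.53
State unemployment insurance (employee share): $1,834.92 × 0.0055 = $10.09
Union dues: $128.74
Total deductions = $110.10 + $29.32 + $38.53 + $10.09 + $128.74 = $316.78
Net pay = $1,834.92 − $316.78 = $1,518.14

$1,518.14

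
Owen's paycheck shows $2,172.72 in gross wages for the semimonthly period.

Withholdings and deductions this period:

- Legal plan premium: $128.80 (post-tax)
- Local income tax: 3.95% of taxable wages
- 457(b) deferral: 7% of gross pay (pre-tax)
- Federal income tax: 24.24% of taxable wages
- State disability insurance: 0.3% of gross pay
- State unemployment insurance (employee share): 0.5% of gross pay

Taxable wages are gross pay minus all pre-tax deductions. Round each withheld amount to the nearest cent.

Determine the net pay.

457(b) deferral: $2,172.72 × 0.07 = $152.09
Taxable wages = $2,172.72 − $152.09 = $2,020.63
Federal income tax: $2,020.63 × 0.2424 = $489.80
Local income tax: $2,020.63 × 0.0395 = $79.81
State unemployment insurance (employee share): $2,172.72 × 0.005 = $10.86
State disability insurance: $2,172.72 × 0.003 = $6.52
Legal plan premium: $128.80
Total deductions = $152.09 + $489.80 + $79.81 + $10.86 + $6.52 + $128.80 = $867.88
Net pay = $2,172.72 − $867.88 = $1,304.84

$1,304.84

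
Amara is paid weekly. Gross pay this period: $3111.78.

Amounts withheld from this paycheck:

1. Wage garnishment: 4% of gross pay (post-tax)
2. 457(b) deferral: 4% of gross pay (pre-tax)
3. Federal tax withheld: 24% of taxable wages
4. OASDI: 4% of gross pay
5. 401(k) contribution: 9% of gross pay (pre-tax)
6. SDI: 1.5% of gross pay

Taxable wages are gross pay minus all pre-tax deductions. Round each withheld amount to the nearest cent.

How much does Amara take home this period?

401(k) contribution: $3111.78 × 0.09 = $280.06
457(b) deferral: $3111.78 × 0.04 = $124.47
Pre-tax total = $280.06 + $124.47 = $404.53
Taxable wages = $3111.78 − $404.53 = $2707.25
Federal tax withheld: $2707.25 × 0.24 = $649.74
OASDI: $3111.78 × 0.04 = $124.47
SDI: $3111.78 × 0.015 = $46.68
Wage garnishment: $3111.78 × 0.04 = $124.47
Total deductions = $280.06 + $124.47 + $649.74 + $124.47 + $46.68 + $124.47 = $1349.89
Net pay = $3111.78 − $1349.89 = $1761.89

$1761.89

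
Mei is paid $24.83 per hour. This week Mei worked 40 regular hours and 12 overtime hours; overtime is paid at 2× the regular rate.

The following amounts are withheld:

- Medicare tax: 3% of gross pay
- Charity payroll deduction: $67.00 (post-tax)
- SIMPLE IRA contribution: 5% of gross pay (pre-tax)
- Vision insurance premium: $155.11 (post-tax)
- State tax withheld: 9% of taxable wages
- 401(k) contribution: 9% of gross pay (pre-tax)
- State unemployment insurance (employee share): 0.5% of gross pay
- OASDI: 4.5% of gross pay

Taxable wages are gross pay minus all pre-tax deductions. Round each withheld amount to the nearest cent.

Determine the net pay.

Regular pay: 40 × $24.83 = $993.20
Overtime pay: 12 × $24.83 × 2 = $595.92
Gross pay = $993.20 + $595.92 = $1,589.12
SIMPLE IRA contribution: $1,589.12 × 0.05 = $79.46
401(k) contribution: $1,589.12 × 0.09 = $143.02
Pre-tax total = $79.46 + $143.02 = $222.48
Taxable wages = $1,589.12 − $222.48 = $1,366.64
State tax withheld: $1,366.64 × 0.09 = $123.00
Medicare tax: $1,589.12 × 0.03 = $47.67
State unemployment insurance (employee share): $1,589.12 × 0.005 = $7.95
OASDI: $1,589.12 × 0.045 = $71.51
Vision insurance premium: $155.11
Charity payroll deduction: $67.00
Total deductions = $79.46 + $143.02 + $123.00 + $47.67 + $7.95 + $71.51 + $155.11 + $67.00 = $694.72
Net pay = $1,589.12 − $694.72 = $894.40

$894.40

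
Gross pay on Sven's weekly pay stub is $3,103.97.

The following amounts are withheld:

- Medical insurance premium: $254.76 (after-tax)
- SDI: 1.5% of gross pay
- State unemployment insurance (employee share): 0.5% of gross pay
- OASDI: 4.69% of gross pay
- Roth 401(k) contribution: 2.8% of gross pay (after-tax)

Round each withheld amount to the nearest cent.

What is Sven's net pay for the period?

$2,554.64

OASDI: $3,103.97 × 0.0469 = $145.58
SDI: $3,103.97 × 0.015 = $46.56
State unemployment insurance (employee share): $3,103.97 × 0.005 = $15.52
Medical insurance premium: $254.76
Roth 401(k) contribution: $3,103.97 × 0.028 = $86.91
Total deductions = $145.58 + $46.56 + $15.52 + $254.76 + $86.91 = $549.33
Net pay = $3,103.97 − $549.33 = $2,554.64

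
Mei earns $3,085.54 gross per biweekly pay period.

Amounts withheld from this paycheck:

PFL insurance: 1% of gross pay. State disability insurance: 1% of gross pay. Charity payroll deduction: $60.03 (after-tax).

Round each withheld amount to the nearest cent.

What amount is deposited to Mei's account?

State disability insurance: $3,085.54 × 0.01 = $30.86
PFL insurance: $3,085.54 × 0.01 = $30.86
Charity payroll deduction: $60.03
Total deductions = $30.86 + $30.86 + $60.03 = $121.75
Net pay = $3,085.54 − $121.75 = $2,963.79

$2,963.79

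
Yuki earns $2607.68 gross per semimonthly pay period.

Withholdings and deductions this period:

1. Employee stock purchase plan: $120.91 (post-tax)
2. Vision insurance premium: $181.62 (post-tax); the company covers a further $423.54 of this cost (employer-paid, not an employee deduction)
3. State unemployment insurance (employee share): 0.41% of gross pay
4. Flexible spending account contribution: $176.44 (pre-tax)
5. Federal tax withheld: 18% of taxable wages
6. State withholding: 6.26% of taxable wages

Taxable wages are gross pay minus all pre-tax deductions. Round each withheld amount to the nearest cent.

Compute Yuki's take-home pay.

$1528.20

Flexible spending account contribution: $176.44
Taxable wages = $2607.68 − $176.44 = $2431.24
Federal tax withheld: $2431.24 × 0.18 = $437.62
State withholding: $2431.24 × 0.0626 = $152.20
State unemployment insurance (employee share): $2607.68 × 0.0041 = $10.69
Employee stock purchase plan: $120.91
Vision insurance premium: $181.62
(Employer's $423.54 toward vision insurance premium is not withheld from the employee.)
Total deductions = $176.44 + $437.62 + $152.20 + $10.69 + $120.91 + $181.62 = $1079.48
Net pay = $2607.68 − $1079.48 = $1528.20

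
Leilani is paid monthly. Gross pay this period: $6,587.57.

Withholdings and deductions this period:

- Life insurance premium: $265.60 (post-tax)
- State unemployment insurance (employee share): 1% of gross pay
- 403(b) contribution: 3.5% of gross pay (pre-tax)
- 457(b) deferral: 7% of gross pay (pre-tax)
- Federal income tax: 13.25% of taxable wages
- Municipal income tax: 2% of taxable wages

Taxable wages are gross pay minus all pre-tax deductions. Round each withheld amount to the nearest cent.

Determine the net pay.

457(b) deferral: $6,587.57 × 0.07 = $461.13
403(b) contribution: $6,587.57 × 0.035 = $230.56
Pre-tax total = $461.13 + $230.56 = $691.69
Taxable wages = $6,587.57 − $691.69 = $5,895.88
Federal income tax: $5,895.88 × 0.1325 = $781.20
Municipal income tax: $5,895.88 × 0.02 = $117.92
State unemployment insurance (employee share): $6,587.57 × 0.01 = $65.88
Life insurance premium: $265.60
Total deductions = $461.13 + $230.56 + $781.20 + $117.92 + $65.88 + $265.60 = $1,922.29
Net pay = $6,587.57 − $1,922.29 = $4,665.28

$4,665.28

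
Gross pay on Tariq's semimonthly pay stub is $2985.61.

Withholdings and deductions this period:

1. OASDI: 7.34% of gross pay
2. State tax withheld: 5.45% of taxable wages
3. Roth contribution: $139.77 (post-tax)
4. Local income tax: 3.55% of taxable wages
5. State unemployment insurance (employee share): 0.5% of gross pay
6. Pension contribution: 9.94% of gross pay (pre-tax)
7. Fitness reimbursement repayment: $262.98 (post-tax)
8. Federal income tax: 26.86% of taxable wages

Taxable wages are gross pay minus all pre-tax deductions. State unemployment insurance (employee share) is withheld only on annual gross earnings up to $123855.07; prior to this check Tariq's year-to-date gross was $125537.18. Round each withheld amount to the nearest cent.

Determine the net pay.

$1102.74

Pension contribution: $2985.61 × 0.0994 = $296.77
Taxable wages = $2985.61 − $296.77 = $2688.84
Local income tax: $2688.84 × 0.0355 = $95.45
Federal income tax: $2688.84 × 0.2686 = $722.22
State tax withheld: $2688.84 × 0.0545 = $146.54
OASDI: $2985.61 × 0.0734 = $219.14
State unemployment insurance (employee share): annual cap $123855.07 already reached (YTD $125537.18), so $0.00
Roth contribution: $139.77
Fitness reimbursement repayment: $262.98
Total deductions = $296.77 + $95.45 + $722.22 + $146.54 + $219.14 + $0.00 + $139.77 + $262.98 = $1882.87
Net pay = $2985.61 − $1882.87 = $1102.74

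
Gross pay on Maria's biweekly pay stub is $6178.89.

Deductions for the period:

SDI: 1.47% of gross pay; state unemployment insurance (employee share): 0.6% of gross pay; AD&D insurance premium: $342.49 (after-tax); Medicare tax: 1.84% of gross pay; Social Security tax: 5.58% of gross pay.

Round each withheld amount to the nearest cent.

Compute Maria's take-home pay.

$5250.03

Medicare tax: $6178.89 × 0.0184 = $113.69
Social Security tax: $6178.89 × 0.0558 = $344.78
SDI: $6178.89 × 0.0147 = $90.83
State unemployment insurance (employee share): $6178.89 × 0.006 = $37.07
AD&D insurance premium: $342.49
Total deductions = $113.69 + $344.78 + $90.83 + $37.07 + $342.49 = $928.86
Net pay = $6178.89 − $928.86 = $5250.03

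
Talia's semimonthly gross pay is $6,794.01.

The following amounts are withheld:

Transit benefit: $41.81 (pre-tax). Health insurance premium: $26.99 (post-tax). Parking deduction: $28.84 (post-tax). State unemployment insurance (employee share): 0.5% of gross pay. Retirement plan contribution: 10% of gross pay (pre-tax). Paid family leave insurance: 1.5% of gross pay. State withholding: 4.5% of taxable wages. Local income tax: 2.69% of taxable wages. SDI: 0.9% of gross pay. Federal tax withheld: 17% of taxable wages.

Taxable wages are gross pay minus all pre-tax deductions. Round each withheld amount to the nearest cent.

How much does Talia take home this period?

$4,350.92

Transit benefit: $41.81
Retirement plan contribution: $6,794.01 × 0.1 = $679.40
Pre-tax total = $41.81 + $679.40 = $721.21
Taxable wages = $6,794.01 − $721.21 = $6,072.80
State withholding: $6,072.80 × 0.045 = $273.28
Local income tax: $6,072.80 × 0.0269 = $163.36
Federal tax withheld: $6,072.80 × 0.17 = $1,032.38
SDI: $6,794.01 × 0.009 = $61.15
Paid family leave insurance: $6,794.01 × 0.015 = $101.91
State unemployment insurance (employee share): $6,794.01 × 0.005 = $33.97
Parking deduction: $28.84
Health insurance premium: $26.99
Total deductions = $41.81 + $679.40 + $273.28 + $163.36 + $1,032.38 + $61.15 + $101.91 + $33.97 + $28.84 + $26.99 = $2,443.09
Net pay = $6,794.01 − $2,443.09 = $4,350.92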